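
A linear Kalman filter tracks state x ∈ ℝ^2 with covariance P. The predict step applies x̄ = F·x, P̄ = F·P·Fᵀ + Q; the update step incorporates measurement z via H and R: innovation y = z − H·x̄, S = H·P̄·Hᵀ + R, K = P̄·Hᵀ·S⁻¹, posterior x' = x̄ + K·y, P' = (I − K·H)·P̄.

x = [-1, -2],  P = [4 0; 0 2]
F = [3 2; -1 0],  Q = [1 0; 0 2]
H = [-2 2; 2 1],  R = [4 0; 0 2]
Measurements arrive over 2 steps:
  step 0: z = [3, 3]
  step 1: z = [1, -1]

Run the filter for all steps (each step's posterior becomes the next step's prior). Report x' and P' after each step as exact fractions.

step 0: x̄ = F·x = [-7, 1]
step 0: P̄ = F·P·Fᵀ + Q = [45 -12; -12 6]
step 0: y = z − H·x̄ = [-13, 16]
step 0: S = H·P̄·Hᵀ + R = [304 -192; -192 140]
step 0: K = P̄·Hᵀ·S⁻¹ = [-123/712 57/178; 99/356 45/178]
step 0: x' = x̄ + K·y = [263/712, 509/356]
step 0: P' = (I − K·H)·P̄ = [117/356 -3/178; -3/178 48/89]
step 1: x̄ = F·x = [2825/712, -263/712]
step 1: P̄ = F·P·Fᵀ + Q = [2105/356 -339/356; -339/356 829/356]
step 1: y = z − H·x̄ = [861/89, -6099/712]
step 1: S = H·P̄·Hᵀ + R = [3968/89 -1860/89; -1860/89 8605/356]
step 1: K = P̄·Hᵀ·S⁻¹ = [-3725/22816 71/230; 2981/11408 28/115]
step 1: x' = x̄ + K·y = [-29207/114080, 4159/57040]
step 1: P' = (I − K·H)·P̄ = [17947/57040 -339/28520; -339/28520 7283/14260]

step 0: x' = [263/712, 509/356], P' = [117/356 -3/178; -3/178 48/89]
step 1: x' = [-29207/114080, 4159/57040], P' = [17947/57040 -339/28520; -339/28520 7283/14260]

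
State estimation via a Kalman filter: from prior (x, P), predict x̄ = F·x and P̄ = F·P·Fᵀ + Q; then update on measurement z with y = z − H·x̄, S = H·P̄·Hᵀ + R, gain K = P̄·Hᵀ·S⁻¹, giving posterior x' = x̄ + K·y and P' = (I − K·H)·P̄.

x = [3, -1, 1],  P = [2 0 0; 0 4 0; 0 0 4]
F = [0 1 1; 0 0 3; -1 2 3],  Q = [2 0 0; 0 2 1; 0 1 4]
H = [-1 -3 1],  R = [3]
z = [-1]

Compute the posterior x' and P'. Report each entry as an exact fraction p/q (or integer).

x̄ = F·x = [0, 3, -2]
P̄ = F·P·Fᵀ + Q = [10 12 20; 12 38 37; 20 37 58]
y = z − H·x̄ = [10]
S = H·P̄·Hᵀ + R = [223]
K = P̄·Hᵀ·S⁻¹ = [-26/223; -89/223; -73/223]
x' = x̄ + K·y = [-260/223, -221/223, -1176/223]
P' = (I − K·H)·P̄ = [1554/223 362/223 2562/223; 362/223 553/223 1754/223; 2562/223 1754/223 7605/223]

x' = [-260/223, -221/223, -1176/223]
P' = [1554/223 362/223 2562/223; 362/223 553/223 1754/223; 2562/223 1754/223 7605/223]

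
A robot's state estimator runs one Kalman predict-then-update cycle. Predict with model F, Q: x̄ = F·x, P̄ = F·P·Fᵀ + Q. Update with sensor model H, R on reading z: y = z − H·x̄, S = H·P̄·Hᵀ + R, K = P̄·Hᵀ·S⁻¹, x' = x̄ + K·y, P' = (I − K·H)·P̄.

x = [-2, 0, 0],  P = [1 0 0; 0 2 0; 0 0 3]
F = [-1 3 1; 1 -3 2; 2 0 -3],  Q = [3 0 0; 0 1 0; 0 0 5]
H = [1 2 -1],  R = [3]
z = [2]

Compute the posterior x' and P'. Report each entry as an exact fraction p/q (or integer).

x̄ = F·x = [2, -2, -4]
P̄ = F·P·Fᵀ + Q = [25 -13 -11; -13 32 -16; -11 -16 36]
y = z − H·x̄ = [0]
S = H·P̄·Hᵀ + R = [226]
K = P̄·Hᵀ·S⁻¹ = [5/113; 67/226; -79/226]
x' = x̄ + K·y = [2, -2, -4]
P' = (I − K·H)·P̄ = [2775/113 -1804/113 -848/113; -1804/113 2743/226 1677/226; -848/113 1677/226 1895/226]

x' = [2, -2, -4]
P' = [2775/113 -1804/113 -848/113; -1804/113 2743/226 1677/226; -848/113 1677/226 1895/226]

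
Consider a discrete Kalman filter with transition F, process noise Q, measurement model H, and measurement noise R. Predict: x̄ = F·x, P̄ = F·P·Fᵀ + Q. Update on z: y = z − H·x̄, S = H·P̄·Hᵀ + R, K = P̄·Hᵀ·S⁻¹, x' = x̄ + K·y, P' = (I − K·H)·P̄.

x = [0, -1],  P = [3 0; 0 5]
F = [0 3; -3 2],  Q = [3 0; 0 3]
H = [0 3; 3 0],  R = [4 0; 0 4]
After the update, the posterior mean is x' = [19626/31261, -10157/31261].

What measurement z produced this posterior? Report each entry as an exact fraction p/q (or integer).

z = [-1, 2]

x̄ = F·x = [-3, -2]
P̄ = F·P·Fᵀ + Q = [48 30; 30 50]
S = H·P̄·Hᵀ + R = [454 270; 270 436]
K = P̄·Hᵀ·S⁻¹ = [90/31261 10269/31261; 10275/31261 90/31261]
x' − x̄ = [113409/31261, 52365/31261] = K·y
y = (KᵀK)⁻¹·Kᵀ·(x' − x̄) = [5, 11]
z = y + H·x̄ = [5, 11] + [-6, -9] = [-1, 2]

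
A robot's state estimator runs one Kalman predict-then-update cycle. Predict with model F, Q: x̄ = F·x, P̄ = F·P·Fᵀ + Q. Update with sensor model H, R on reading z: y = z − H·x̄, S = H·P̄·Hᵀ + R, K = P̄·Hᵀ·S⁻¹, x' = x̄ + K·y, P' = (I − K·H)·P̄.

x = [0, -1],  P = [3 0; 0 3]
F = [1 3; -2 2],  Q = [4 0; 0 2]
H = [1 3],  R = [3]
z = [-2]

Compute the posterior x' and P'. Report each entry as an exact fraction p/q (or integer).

x̄ = F·x = [-3, -2]
P̄ = F·P·Fᵀ + Q = [34 12; 12 26]
y = z − H·x̄ = [7]
S = H·P̄·Hᵀ + R = [343]
K = P̄·Hᵀ·S⁻¹ = [10/49; 90/343]
x' = x̄ + K·y = [-11/7, -8/49]
P' = (I − K·H)·P̄ = [138/7 -312/49; -312/49 818/343]

x' = [-11/7, -8/49]
P' = [138/7 -312/49; -312/49 818/343]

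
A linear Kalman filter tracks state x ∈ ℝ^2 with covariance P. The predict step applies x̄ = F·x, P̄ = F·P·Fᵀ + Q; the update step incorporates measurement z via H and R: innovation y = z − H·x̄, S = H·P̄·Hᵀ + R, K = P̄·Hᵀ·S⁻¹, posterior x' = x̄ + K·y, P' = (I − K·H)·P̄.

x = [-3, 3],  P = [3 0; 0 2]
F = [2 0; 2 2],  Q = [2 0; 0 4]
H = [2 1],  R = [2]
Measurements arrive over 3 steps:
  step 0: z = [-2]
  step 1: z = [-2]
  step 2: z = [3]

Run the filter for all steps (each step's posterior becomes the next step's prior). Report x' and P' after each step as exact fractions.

step 0: x̄ = F·x = [-6, 0]
step 0: P̄ = F·P·Fᵀ + Q = [14 12; 12 24]
step 0: y = z − H·x̄ = [10]
step 0: S = H·P̄·Hᵀ + R = [130]
step 0: K = P̄·Hᵀ·S⁻¹ = [4/13; 24/65]
step 0: x' = x̄ + K·y = [-38/13, 48/13]
step 0: P' = (I − K·H)·P̄ = [22/13 -36/13; -36/13 408/65]
step 1: x̄ = F·x = [-76/13, 20/13]
step 1: P̄ = F·P·Fᵀ + Q = [114/13 -56/13; -56/13 892/65]
step 1: y = z − H·x̄ = [106/13]
step 1: S = H·P̄·Hᵀ + R = [2182/65]
step 1: K = P̄·Hᵀ·S⁻¹ = [430/1091; 166/1091]
step 1: x' = x̄ + K·y = [-2872/1091, 3032/1091]
step 1: P' = (I − K·H)·P̄ = [3878/1091 -6896/1091; -6896/1091 14124/1091]
step 2: x̄ = F·x = [-5744/1091, 320/1091]
step 2: P̄ = F·P·Fᵀ + Q = [17694/1091 -12072/1091; -12072/1091 21204/1091]
step 2: y = z − H·x̄ = [14441/1091]
step 2: S = H·P̄·Hᵀ + R = [45874/1091]
step 2: K = P̄·Hᵀ·S⁻¹ = [11658/22937; -1470/22937]
step 2: x' = x̄ + K·y = [33550/22937, -12730/22937]
step 2: P' = (I − K·H)·P̄ = [122850/22937 -222384/22937; -222384/22937 441828/22937]

step 0: x' = [-38/13, 48/13], P' = [22/13 -36/13; -36/13 408/65]
step 1: x' = [-2872/1091, 3032/1091], P' = [3878/1091 -6896/1091; -6896/1091 14124/1091]
step 2: x' = [33550/22937, -12730/22937], P' = [122850/22937 -222384/22937; -222384/22937 441828/22937]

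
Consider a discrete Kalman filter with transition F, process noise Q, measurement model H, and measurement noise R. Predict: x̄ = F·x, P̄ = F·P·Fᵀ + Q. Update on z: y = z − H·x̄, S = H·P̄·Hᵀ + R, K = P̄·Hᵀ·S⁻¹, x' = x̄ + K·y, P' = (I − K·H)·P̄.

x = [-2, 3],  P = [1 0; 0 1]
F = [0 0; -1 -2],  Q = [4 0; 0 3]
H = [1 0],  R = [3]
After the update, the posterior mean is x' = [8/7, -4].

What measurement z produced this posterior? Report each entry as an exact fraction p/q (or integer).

z = [2]

x̄ = F·x = [0, -4]
P̄ = F·P·Fᵀ + Q = [4 0; 0 8]
S = H·P̄·Hᵀ + R = [7]
K = P̄·Hᵀ·S⁻¹ = [4/7; 0]
x' − x̄ = [8/7, 0] = K·y
y = (KᵀK)⁻¹·Kᵀ·(x' − x̄) = [2]
z = y + H·x̄ = [2] + [0] = [2]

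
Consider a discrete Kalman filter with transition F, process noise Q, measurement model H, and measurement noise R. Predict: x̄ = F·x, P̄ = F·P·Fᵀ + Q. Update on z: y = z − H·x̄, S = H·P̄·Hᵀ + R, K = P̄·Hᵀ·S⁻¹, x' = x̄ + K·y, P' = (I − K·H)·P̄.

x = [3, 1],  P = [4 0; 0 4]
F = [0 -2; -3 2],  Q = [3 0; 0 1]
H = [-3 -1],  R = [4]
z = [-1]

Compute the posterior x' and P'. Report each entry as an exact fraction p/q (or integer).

x' = [155/66, -427/66]
P' = [827/132 -2317/132; -2317/132 6971/132]

x̄ = F·x = [-2, -7]
P̄ = F·P·Fᵀ + Q = [19 -16; -16 53]
y = z − H·x̄ = [-14]
S = H·P̄·Hᵀ + R = [132]
K = P̄·Hᵀ·S⁻¹ = [-41/132; -5/132]
x' = x̄ + K·y = [155/66, -427/66]
P' = (I − K·H)·P̄ = [827/132 -2317/132; -2317/132 6971/132]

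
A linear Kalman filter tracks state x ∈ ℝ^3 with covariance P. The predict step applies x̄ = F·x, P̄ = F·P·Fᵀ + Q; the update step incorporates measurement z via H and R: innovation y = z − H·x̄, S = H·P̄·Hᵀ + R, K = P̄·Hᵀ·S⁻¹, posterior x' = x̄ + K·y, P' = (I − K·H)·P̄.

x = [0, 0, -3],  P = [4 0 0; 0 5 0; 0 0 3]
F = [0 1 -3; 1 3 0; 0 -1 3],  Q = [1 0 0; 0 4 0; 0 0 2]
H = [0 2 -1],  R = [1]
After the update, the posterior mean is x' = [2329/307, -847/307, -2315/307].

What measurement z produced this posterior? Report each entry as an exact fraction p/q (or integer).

x̄ = F·x = [9, 0, -9]
P̄ = F·P·Fᵀ + Q = [33 15 -32; 15 53 -15; -32 -15 34]
S = H·P̄·Hᵀ + R = [307]
K = P̄·Hᵀ·S⁻¹ = [62/307; 121/307; -64/307]
x' − x̄ = [-434/307, -847/307, 448/307] = K·y
y = (KᵀK)⁻¹·Kᵀ·(x' − x̄) = [-7]
z = y + H·x̄ = [-7] + [9] = [2]

z = [2]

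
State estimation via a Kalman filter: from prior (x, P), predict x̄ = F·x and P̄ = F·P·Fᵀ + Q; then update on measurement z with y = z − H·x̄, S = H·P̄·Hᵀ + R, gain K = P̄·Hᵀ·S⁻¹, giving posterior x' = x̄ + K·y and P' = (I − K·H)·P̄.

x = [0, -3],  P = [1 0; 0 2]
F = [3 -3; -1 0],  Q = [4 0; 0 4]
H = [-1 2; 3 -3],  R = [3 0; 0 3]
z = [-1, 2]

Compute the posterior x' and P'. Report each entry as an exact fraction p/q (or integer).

x̄ = F·x = [9, 0]
P̄ = F·P·Fᵀ + Q = [31 -3; -3 5]
y = z − H·x̄ = [8, -25]
S = H·P̄·Hᵀ + R = [66 -150; -150 381]
K = P̄·Hᵀ·S⁻¹ = [401/882 197/441; 451/882 61/441]
x' = x̄ + K·y = [72/49, 31/49]
P' = (I − K·H)·P̄ = [1991/882 1597/882; 1597/882 1475/882]

x' = [72/49, 31/49]
P' = [1991/882 1597/882; 1597/882 1475/882]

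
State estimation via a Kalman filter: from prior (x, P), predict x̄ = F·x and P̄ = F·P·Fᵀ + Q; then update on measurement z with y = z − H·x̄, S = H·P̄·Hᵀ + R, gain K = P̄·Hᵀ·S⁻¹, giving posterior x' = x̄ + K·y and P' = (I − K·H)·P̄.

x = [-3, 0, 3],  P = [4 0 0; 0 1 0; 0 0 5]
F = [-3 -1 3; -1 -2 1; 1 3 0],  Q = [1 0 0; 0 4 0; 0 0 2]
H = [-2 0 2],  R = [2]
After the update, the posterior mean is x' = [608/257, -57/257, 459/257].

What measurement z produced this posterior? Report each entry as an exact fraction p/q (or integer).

x̄ = F·x = [18, 6, -3]
P̄ = F·P·Fᵀ + Q = [83 29 -15; 29 17 -10; -15 -10 15]
S = H·P̄·Hᵀ + R = [514]
K = P̄·Hᵀ·S⁻¹ = [-98/257; -39/257; 30/257]
x' − x̄ = [-4018/257, -1599/257, 1230/257] = K·y
y = (KᵀK)⁻¹·Kᵀ·(x' − x̄) = [41]
z = y + H·x̄ = [41] + [-42] = [-1]

z = [-1]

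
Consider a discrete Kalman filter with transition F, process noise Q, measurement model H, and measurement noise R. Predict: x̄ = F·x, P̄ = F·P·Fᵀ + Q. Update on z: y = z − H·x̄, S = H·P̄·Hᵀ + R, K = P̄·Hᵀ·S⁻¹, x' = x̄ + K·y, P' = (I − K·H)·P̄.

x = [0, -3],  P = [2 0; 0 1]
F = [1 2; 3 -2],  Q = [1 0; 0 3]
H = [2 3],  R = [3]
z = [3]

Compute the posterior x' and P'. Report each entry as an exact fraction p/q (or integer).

x̄ = F·x = [-6, 6]
P̄ = F·P·Fᵀ + Q = [7 2; 2 25]
y = z − H·x̄ = [-3]
S = H·P̄·Hᵀ + R = [280]
K = P̄·Hᵀ·S⁻¹ = [1/14; 79/280]
x' = x̄ + K·y = [-87/14, 1443/280]
P' = (I − K·H)·P̄ = [39/7 -51/14; -51/14 759/280]

x' = [-87/14, 1443/280]
P' = [39/7 -51/14; -51/14 759/280]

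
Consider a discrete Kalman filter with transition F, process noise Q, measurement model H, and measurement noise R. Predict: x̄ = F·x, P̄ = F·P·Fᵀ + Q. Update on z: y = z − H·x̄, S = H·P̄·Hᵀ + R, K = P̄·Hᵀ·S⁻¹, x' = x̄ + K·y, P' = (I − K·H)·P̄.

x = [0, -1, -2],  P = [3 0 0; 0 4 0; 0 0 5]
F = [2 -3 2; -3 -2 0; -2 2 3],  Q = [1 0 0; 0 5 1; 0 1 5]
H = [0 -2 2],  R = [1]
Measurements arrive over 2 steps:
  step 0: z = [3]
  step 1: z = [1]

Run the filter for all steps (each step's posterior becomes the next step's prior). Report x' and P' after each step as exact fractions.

step 0: x̄ = F·x = [-1, 2, -8]
step 0: P̄ = F·P·Fᵀ + Q = [69 6 -6; 6 48 3; -6 3 78]
step 0: y = z − H·x̄ = [23]
step 0: S = H·P̄·Hᵀ + R = [481]
step 0: K = P̄·Hᵀ·S⁻¹ = [-24/481; -90/481; 150/481]
step 0: x' = x̄ + K·y = [-1033/481, -1108/481, -398/481]
step 0: P' = (I − K·H)·P̄ = [32613/481 726/481 714/481; 726/481 14988/481 14943/481; 714/481 14943/481 15018/481]
step 1: x̄ = F·x = [462/481, 5315/481, -1344/481]
step 1: P̄ = F·P·Fᵀ + Q = [143581/481 -166176/481 -196299/481; -166176/481 364586/481 38671/481; -196299/481 38671/481 492911/481]
step 1: y = z − H·x̄ = [13799/481]
step 1: S = H·P̄·Hᵀ + R = [3121101/481]
step 1: K = P̄·Hᵀ·S⁻¹ = [-6694/346789; -651830/3121101; 908480/3121101]
step 1: x' = x̄ + K·y = [141052/346789, 15788045/3121101, 17341696/3121101]
step 1: P' = (I − K·H)·P̄ = [102679885/346789 -128880164/346789 -128883511/346789; -128880164/346789 1482385406/3121101 1482059491/3121101; -128883511/346789 1482059491/3121101 1482513731/3121101]

step 0: x' = [-1033/481, -1108/481, -398/481], P' = [32613/481 726/481 714/481; 726/481 14988/481 14943/481; 714/481 14943/481 15018/481]
step 1: x' = [141052/346789, 15788045/3121101, 17341696/3121101], P' = [102679885/346789 -128880164/346789 -128883511/346789; -128880164/346789 1482385406/3121101 1482059491/3121101; -128883511/346789 1482059491/3121101 1482513731/3121101]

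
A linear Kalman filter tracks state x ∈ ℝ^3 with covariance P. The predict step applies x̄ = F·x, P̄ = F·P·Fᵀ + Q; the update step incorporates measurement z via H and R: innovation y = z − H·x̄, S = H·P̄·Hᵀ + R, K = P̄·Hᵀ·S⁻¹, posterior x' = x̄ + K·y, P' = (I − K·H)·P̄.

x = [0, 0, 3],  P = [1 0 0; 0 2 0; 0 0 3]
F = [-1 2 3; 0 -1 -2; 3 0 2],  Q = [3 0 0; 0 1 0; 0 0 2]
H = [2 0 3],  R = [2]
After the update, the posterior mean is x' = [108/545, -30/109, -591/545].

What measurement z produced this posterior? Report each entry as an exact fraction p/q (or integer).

x̄ = F·x = [9, -6, 6]
P̄ = F·P·Fᵀ + Q = [39 -22 15; -22 15 -12; 15 -12 23]
S = H·P̄·Hᵀ + R = [545]
K = P̄·Hᵀ·S⁻¹ = [123/545; -16/109; 99/545]
x' − x̄ = [-4797/545, 624/109, -3861/545] = K·y
y = (KᵀK)⁻¹·Kᵀ·(x' − x̄) = [-39]
z = y + H·x̄ = [-39] + [36] = [-3]

z = [-3]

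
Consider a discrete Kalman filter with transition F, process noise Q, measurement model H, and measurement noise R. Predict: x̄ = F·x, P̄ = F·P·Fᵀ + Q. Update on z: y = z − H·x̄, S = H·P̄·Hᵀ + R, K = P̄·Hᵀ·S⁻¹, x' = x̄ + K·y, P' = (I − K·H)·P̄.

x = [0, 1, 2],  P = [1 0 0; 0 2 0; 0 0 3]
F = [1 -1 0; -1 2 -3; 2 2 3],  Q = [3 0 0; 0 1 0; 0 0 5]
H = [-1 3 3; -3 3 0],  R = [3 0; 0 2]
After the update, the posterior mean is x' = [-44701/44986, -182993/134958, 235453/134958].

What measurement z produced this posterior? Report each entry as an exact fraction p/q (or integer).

x̄ = F·x = [-1, -4, 8]
P̄ = F·P·Fᵀ + Q = [6 -5 -2; -5 37 -21; -2 -21 44]
S = H·P̄·Hᵀ + R = [402 240; 240 479]
K = P̄·Hᵀ·S⁻¹ = [-1671/44986 -1131/22493; -4853/134958 6322/22493; 47689/134958 -6659/22493]
x' − x̄ = [285/44986, 356839/134958, -844211/134958] = K·y
y = (KᵀK)⁻¹·Kᵀ·(x' − x̄) = [-11, 8]
z = y + H·x̄ = [-11, 8] + [13, -9] = [2, -1]

z = [2, -1]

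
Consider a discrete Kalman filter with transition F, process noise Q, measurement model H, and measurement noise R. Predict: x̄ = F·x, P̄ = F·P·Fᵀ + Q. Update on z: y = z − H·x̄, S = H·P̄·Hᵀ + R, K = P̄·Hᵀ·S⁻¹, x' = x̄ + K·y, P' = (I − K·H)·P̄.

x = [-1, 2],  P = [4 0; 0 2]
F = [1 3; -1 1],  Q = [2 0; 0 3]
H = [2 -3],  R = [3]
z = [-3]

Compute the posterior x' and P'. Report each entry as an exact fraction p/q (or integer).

x̄ = F·x = [5, 3]
P̄ = F·P·Fᵀ + Q = [24 2; 2 9]
y = z − H·x̄ = [-4]
S = H·P̄·Hᵀ + R = [156]
K = P̄·Hᵀ·S⁻¹ = [7/26; -23/156]
x' = x̄ + K·y = [51/13, 140/39]
P' = (I − K·H)·P̄ = [165/13 213/26; 213/26 875/156]

x' = [51/13, 140/39]
P' = [165/13 213/26; 213/26 875/156]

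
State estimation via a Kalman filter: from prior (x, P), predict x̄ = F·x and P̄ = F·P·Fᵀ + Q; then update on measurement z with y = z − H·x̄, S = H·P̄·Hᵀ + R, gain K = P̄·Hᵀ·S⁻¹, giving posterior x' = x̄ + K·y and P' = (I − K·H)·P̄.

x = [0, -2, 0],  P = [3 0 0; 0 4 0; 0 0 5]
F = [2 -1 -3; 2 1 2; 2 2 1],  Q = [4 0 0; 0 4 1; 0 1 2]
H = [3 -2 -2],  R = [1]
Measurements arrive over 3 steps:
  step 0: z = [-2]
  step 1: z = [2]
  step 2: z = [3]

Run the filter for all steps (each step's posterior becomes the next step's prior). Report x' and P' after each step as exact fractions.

step 0: x̄ = F·x = [2, -2, -4]
step 0: P̄ = F·P·Fᵀ + Q = [65 -22 -11; -22 40 31; -11 31 35]
step 0: y = z − H·x̄ = [-20]
step 0: S = H·P̄·Hᵀ + R = [1530]
step 0: K = P̄·Hᵀ·S⁻¹ = [29/170; -104/765; -11/102]
step 0: x' = x̄ + K·y = [-24/17, 110/153, -94/51]
step 0: P' = (I − K·H)·P̄ = [3481/170 1146/85 583/34; 1146/85 8968/765 437/51; 583/34 437/51 585/34]
step 1: x̄ = F·x = [304/153, -886/153, -494/153]
step 1: P̄ = F·P·Fᵀ + Q = [13525/306 -16859/153 -28997/306; -16859/153 299752/765 281048/765; -28997/306 281048/765 548849/1530]
step 1: y = z − H·x̄ = [-22]
step 1: S = H·P̄·Hᵀ + R = [17599/2]
step 1: K = P̄·Hᵀ·S⁻¹ = [1085/17599; -3698/17599; -3473/17599]
step 1: x' = x̄ + K·y = [1697986/2692647, -3145246/2692647, 2996212/2692647]
step 1: P' = (I − K·H)·P̄ = [28955525/2692647 10241704/2692647 33108581/2692647; 10241704/2692647 44569918/13463235 33657347/13463235; 33108581/2692647 33657347/13463235 215985433/13463235]
step 2: x̄ = F·x = [-815806/897549, 2081050/897549, 101692/2692647]
step 2: P̄ = F·P·Fᵀ + Q = [70221933/1495915 -140082729/1495915 -317780548/4487745; -140082729/1495915 356142422/1495915 860826574/4487745; -317780548/4487745 860826574/4487745 2206771243/13463235]
step 2: y = z − H·x̄ = [28109879/2692647]
step 2: S = H·P̄·Hᵀ + R = [74578524208/13463235]
step 2: K = P̄·Hᵀ·S⁻¹ = [6324164601/74578524208; -15357756723/74578524208; -6219263431/37289262104]
step 2: x' = x̄ + K·y = [-1765296695/74578524208, 12589927389/74578524208, -63517692023/37289262104]
step 2: P' = (I − K·H)·P̄ = [530212483925/74578524208 230294773561/74578524208 280930935013/37289262104; 230294773561/74578524208 236532646333/74578524208 58294196185/37289262104; 280930935013/37289262104 58294196185/37289262104 183105919025/18644631052]

step 0: x' = [-24/17, 110/153, -94/51], P' = [3481/170 1146/85 583/34; 1146/85 8968/765 437/51; 583/34 437/51 585/34]
step 1: x' = [1697986/2692647, -3145246/2692647, 2996212/2692647], P' = [28955525/2692647 10241704/2692647 33108581/2692647; 10241704/2692647 44569918/13463235 33657347/13463235; 33108581/2692647 33657347/13463235 215985433/13463235]
step 2: x' = [-1765296695/74578524208, 12589927389/74578524208, -63517692023/37289262104], P' = [530212483925/74578524208 230294773561/74578524208 280930935013/37289262104; 230294773561/74578524208 236532646333/74578524208 58294196185/37289262104; 280930935013/37289262104 58294196185/37289262104 183105919025/18644631052]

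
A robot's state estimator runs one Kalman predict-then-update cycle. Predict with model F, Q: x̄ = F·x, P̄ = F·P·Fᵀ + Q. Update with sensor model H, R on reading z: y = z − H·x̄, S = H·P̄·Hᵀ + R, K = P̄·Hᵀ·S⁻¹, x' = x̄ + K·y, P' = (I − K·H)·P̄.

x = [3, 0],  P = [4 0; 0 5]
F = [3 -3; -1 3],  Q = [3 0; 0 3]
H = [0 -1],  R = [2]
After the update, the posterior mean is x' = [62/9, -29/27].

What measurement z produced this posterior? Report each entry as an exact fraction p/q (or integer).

x̄ = F·x = [9, -3]
P̄ = F·P·Fᵀ + Q = [84 -57; -57 52]
S = H·P̄·Hᵀ + R = [54]
K = P̄·Hᵀ·S⁻¹ = [19/18; -26/27]
x' − x̄ = [-19/9, 52/27] = K·y
y = (KᵀK)⁻¹·Kᵀ·(x' − x̄) = [-2]
z = y + H·x̄ = [-2] + [3] = [1]

z = [1]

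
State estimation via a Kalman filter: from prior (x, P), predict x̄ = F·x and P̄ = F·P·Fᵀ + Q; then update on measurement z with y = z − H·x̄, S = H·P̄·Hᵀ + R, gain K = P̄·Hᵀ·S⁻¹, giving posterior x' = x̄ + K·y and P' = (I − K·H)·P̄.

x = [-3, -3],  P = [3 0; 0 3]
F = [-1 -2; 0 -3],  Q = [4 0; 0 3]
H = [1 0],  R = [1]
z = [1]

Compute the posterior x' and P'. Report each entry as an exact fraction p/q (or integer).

x' = [7/5, 9/5]
P' = [19/20 9/10; 9/10 69/5]

x̄ = F·x = [9, 9]
P̄ = F·P·Fᵀ + Q = [19 18; 18 30]
y = z − H·x̄ = [-8]
S = H·P̄·Hᵀ + R = [20]
K = P̄·Hᵀ·S⁻¹ = [19/20; 9/10]
x' = x̄ + K·y = [7/5, 9/5]
P' = (I − K·H)·P̄ = [19/20 9/10; 9/10 69/5]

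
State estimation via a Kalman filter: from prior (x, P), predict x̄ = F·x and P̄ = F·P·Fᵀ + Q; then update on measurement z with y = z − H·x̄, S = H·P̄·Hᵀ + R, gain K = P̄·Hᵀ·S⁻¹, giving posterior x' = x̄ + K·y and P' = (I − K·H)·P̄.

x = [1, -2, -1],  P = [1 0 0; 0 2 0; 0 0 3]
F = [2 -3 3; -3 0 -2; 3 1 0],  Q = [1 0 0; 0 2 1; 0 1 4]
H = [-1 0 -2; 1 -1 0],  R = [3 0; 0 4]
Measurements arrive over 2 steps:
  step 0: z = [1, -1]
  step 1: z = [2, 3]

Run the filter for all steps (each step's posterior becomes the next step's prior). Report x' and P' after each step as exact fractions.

step 0: x' = [6371/6025, 12112/6025, -5643/6025], P' = [35962/6025 20514/6025 -18596/6025; 20514/6025 27358/6025 -11412/6025; -18596/6025 -11412/6025 13843/6025]
step 1: x' = [3178816/1953895, -1098151/1953895, -6725589/3907790], P' = [285160944/33216215 177278956/33216215 -155925903/33216215; 177278956/33216215 190888604/33216215 -102777677/33216215; -155925903/33216215 -102777677/33216215 218351667/66432430]

step 0: x̄ = F·x = [5, -1, 1]
step 0: P̄ = F·P·Fᵀ + Q = [50 -24 0; -24 23 -8; 0 -8 15]
step 0: y = z − H·x̄ = [8, -7]
step 0: S = H·P̄·Hᵀ + R = [113 -90; -90 125]
step 0: K = P̄·Hᵀ·S⁻¹ = [82/1205 3862/6025; 154/1205 -1711/6025; -606/1205 -1796/6025]
step 0: x' = x̄ + K·y = [6371/6025, 12112/6025, -5643/6025]
step 0: P' = (I − K·H)·P̄ = [35962/6025 20514/6025 -18596/6025; 20514/6025 27358/6025 -11412/6025; -18596/6025 -11412/6025 13843/6025]
step 1: x̄ = F·x = [-40523/6025, -7827/6025, 1249/241]
step 1: P̄ = F·P·Fᵀ + Q = [256778/6025 59072/6025 -8460/241; 59072/6025 167928/6025 -9791/241; -8460/241 -9791/241 19928/241]
step 1: y = z − H·x̄ = [33977/6025, 50771/6025]
step 1: S = H·P̄·Hᵀ + R = [1421653/6025 -264256/6025; -264256/6025 330662/6025]
step 1: K = P̄·Hᵀ·S⁻¹ = [8896954/33216215 26970497/33216215; 9425466/33216215 -3402412/33216215; -20808588/33216215 -26574113/66432430]
step 1: x' = x̄ + K·y = [3178816/1953895, -1098151/1953895, -6725589/3907790]
step 1: P' = (I − K·H)·P̄ = [285160944/33216215 177278956/33216215 -155925903/33216215; 177278956/33216215 190888604/33216215 -102777677/33216215; -155925903/33216215 -102777677/33216215 218351667/66432430]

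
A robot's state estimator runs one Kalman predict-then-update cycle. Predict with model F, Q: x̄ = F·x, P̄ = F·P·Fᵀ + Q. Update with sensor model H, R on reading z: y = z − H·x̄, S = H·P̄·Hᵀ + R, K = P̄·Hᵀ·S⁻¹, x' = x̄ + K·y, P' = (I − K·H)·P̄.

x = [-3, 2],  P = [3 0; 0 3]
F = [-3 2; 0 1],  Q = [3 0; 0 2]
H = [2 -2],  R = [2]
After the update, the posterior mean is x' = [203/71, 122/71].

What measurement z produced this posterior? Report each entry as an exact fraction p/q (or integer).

x̄ = F·x = [13, 2]
P̄ = F·P·Fᵀ + Q = [42 6; 6 5]
S = H·P̄·Hᵀ + R = [142]
K = P̄·Hᵀ·S⁻¹ = [36/71; 1/71]
x' − x̄ = [-720/71, -20/71] = K·y
y = (KᵀK)⁻¹·Kᵀ·(x' − x̄) = [-20]
z = y + H·x̄ = [-20] + [22] = [2]

z = [2]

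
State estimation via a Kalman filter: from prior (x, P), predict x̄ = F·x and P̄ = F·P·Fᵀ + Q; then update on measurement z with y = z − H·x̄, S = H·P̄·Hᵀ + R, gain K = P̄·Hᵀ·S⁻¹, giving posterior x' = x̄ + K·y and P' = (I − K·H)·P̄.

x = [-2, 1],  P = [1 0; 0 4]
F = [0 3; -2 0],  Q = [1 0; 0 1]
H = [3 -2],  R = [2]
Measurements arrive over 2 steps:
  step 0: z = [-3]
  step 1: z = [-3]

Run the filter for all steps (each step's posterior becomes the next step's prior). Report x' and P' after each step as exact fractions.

step 0: x̄ = F·x = [3, 4]
step 0: P̄ = F·P·Fᵀ + Q = [37 0; 0 5]
step 0: y = z − H·x̄ = [-4]
step 0: S = H·P̄·Hᵀ + R = [355]
step 0: K = P̄·Hᵀ·S⁻¹ = [111/355; -2/71]
step 0: x' = x̄ + K·y = [621/355, 292/71]
step 0: P' = (I − K·H)·P̄ = [814/355 222/71; 222/71 335/71]
step 1: x̄ = F·x = [876/71, -1242/355]
step 1: P̄ = F·P·Fᵀ + Q = [3086/71 -1332/71; -1332/71 3611/355]
step 1: y = z − H·x̄ = [-16689/355]
step 1: S = H·P̄·Hᵀ + R = [233944/355]
step 1: K = P̄·Hᵀ·S⁻¹ = [29805/116972; -13601/116972]
step 1: x' = x̄ + K·y = [42033/116972, 230163/116972]
step 1: P' = (I − K·H)·P̄ = [39721/58486 44679/58486; 44679/58486 73819/58486]

step 0: x' = [621/355, 292/71], P' = [814/355 222/71; 222/71 335/71]
step 1: x' = [42033/116972, 230163/116972], P' = [39721/58486 44679/58486; 44679/58486 73819/58486]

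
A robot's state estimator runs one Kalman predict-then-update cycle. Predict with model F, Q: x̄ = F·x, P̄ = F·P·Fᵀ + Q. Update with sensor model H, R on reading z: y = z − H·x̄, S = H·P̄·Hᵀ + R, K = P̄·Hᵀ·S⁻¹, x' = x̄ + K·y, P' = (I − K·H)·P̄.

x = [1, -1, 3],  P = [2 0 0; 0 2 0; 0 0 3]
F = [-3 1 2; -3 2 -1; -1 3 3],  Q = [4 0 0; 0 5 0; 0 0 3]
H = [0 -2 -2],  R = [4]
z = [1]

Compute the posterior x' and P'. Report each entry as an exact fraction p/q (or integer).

x' = [321/103, -1433/206, 1325/206]
P' = [1592/103 -330/103 376/103; -330/103 1653/103 -1610/103; 376/103 -1610/103 1669/103]

x̄ = F·x = [2, -8, 5]
P̄ = F·P·Fᵀ + Q = [36 16 30; 16 34 9; 30 9 50]
y = z − H·x̄ = [-5]
S = H·P̄·Hᵀ + R = [412]
K = P̄·Hᵀ·S⁻¹ = [-23/103; -43/206; -59/206]
x' = x̄ + K·y = [321/103, -1433/206, 1325/206]
P' = (I − K·H)·P̄ = [1592/103 -330/103 376/103; -330/103 1653/103 -1610/103; 376/103 -1610/103 1669/103]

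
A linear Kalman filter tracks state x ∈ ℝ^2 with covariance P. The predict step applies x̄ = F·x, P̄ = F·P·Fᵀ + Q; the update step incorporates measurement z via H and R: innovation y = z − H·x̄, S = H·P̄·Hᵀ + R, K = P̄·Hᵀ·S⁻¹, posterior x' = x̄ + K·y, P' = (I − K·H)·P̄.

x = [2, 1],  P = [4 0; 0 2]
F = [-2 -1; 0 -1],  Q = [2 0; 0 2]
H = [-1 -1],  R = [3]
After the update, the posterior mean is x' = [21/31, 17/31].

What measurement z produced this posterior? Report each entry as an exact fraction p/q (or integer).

z = [-2]

x̄ = F·x = [-5, -1]
P̄ = F·P·Fᵀ + Q = [20 2; 2 4]
S = H·P̄·Hᵀ + R = [31]
K = P̄·Hᵀ·S⁻¹ = [-22/31; -6/31]
x' − x̄ = [176/31, 48/31] = K·y
y = (KᵀK)⁻¹·Kᵀ·(x' − x̄) = [-8]
z = y + H·x̄ = [-8] + [6] = [-2]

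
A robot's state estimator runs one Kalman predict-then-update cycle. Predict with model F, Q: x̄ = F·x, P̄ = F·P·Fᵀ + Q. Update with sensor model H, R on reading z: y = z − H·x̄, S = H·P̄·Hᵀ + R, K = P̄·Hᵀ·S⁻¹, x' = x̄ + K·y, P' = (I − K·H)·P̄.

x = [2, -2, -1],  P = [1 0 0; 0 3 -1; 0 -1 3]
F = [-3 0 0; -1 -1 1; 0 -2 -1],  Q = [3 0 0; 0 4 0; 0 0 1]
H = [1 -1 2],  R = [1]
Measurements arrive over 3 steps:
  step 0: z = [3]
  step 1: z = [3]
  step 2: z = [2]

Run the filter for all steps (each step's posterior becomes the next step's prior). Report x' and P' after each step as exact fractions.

step 0: x̄ = F·x = [-6, -1, 5]
step 0: P̄ = F·P·Fᵀ + Q = [12 3 0; 3 13 4; 0 4 12]
step 0: y = z − H·x̄ = [-2]
step 0: S = H·P̄·Hᵀ + R = [52]
step 0: K = P̄·Hᵀ·S⁻¹ = [9/52; -1/26; 5/13]
step 0: x' = x̄ + K·y = [-165/26, -12/13, 55/13]
step 0: P' = (I − K·H)·P̄ = [543/52 87/26 -45/13; 87/26 168/13 62/13; -45/13 62/13 56/13]
step 1: x̄ = F·x = [495/26, 23/2, -31/13]
step 1: P̄ = F·P·Fᵀ + Q = [5043/52 207/4 126/13; 207/4 143/4 20; 126/13 20 989/13]
step 1: y = z − H·x̄ = [3/13]
step 1: S = H·P̄·Hᵀ + R = [3813/13]
step 1: K = P̄·Hᵀ·S⁻¹ = [280/1271; 728/3813; 1844/3813]
step 1: x' = x̄ + K·y = [48525/2542, 29345/2542, -2889/1271]
step 1: P' = (I − K·H)·P̄ = [420681/5084 200377/5084 -27398/1271; 200377/5084 382187/15252 -27004/3813; -27398/1271 -27004/3813 28517/3813]
step 2: x̄ = F·x = [-145575/2542, -41824/1271, -26456/1271]
step 2: P̄ = F·P·Fᵀ + Q = [3801381/5084 1095975/2542 436743/2542; 1095975/2542 324596/1271 135984/1271; 436743/2542 135984/1271 102167/1271]
step 2: y = z − H·x̄ = [172835/2542]
step 2: S = H·P̄·Hᵀ + R = [3673821/5084]
step 2: K = P̄·Hᵀ·S⁻¹ = [1118801/1224607; 1981438/3673821; 1146886/3673821]
step 2: x' = x̄ + K·y = [5938555/1224607, 13829291/3673821, 1507799/3673821]
step 2: P' = (I − K·H)·P̄ = [177035946/1224607 91943843/1224607 -41986651/1224607; 91943843/1224607 165998005/3673821 -53926043/3673821; -41986651/1224607 -53926043/3673821 36590398/3673821]

step 0: x' = [-165/26, -12/13, 55/13], P' = [543/52 87/26 -45/13; 87/26 168/13 62/13; -45/13 62/13 56/13]
step 1: x' = [48525/2542, 29345/2542, -2889/1271], P' = [420681/5084 200377/5084 -27398/1271; 200377/5084 382187/15252 -27004/3813; -27398/1271 -27004/3813 28517/3813]
step 2: x' = [5938555/1224607, 13829291/3673821, 1507799/3673821], P' = [177035946/1224607 91943843/1224607 -41986651/1224607; 91943843/1224607 165998005/3673821 -53926043/3673821; -41986651/1224607 -53926043/3673821 36590398/3673821]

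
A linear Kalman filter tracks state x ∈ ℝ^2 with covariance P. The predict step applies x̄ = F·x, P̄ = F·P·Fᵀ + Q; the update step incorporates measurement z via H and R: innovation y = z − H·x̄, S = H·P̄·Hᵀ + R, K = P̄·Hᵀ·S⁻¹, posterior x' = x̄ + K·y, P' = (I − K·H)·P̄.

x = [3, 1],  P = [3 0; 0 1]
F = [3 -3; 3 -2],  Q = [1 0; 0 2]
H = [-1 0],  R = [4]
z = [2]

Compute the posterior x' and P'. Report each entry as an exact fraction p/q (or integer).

x' = [-50/41, 23/41]
P' = [148/41 132/41; 132/41 264/41]

x̄ = F·x = [6, 7]
P̄ = F·P·Fᵀ + Q = [37 33; 33 33]
y = z − H·x̄ = [8]
S = H·P̄·Hᵀ + R = [41]
K = P̄·Hᵀ·S⁻¹ = [-37/41; -33/41]
x' = x̄ + K·y = [-50/41, 23/41]
P' = (I − K·H)·P̄ = [148/41 132/41; 132/41 264/41]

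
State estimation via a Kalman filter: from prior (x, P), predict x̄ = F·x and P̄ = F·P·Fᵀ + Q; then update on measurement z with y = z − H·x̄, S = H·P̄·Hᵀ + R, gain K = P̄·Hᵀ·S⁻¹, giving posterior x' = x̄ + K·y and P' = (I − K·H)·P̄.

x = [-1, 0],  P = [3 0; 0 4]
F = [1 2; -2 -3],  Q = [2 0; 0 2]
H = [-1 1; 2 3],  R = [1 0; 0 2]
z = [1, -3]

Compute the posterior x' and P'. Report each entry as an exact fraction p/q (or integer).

x̄ = F·x = [-1, 2]
P̄ = F·P·Fᵀ + Q = [21 -30; -30 50]
y = z − H·x̄ = [-2, -7]
S = H·P̄·Hᵀ + R = [132 138; 138 176]
K = P̄·Hᵀ·S⁻¹ = [-196/349 117/698; 415/1047 70/349]
x' = x̄ + K·y = [-733/698, -206/1047]
P' = (I − K·H)·P̄ = [141/349 -55/349; -55/349 250/1047]

x' = [-733/698, -206/1047]
P' = [141/349 -55/349; -55/349 250/1047]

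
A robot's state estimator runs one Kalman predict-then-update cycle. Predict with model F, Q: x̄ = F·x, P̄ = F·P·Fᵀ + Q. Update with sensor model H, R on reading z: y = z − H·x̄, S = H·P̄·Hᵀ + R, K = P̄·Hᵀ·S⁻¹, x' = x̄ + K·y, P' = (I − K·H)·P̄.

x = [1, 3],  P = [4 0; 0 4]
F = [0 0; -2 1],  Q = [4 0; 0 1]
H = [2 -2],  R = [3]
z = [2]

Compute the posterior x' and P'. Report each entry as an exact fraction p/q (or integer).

x' = [32/103, -65/103]
P' = [348/103 336/103; 336/103 399/103]

x̄ = F·x = [0, 1]
P̄ = F·P·Fᵀ + Q = [4 0; 0 21]
y = z − H·x̄ = [4]
S = H·P̄·Hᵀ + R = [103]
K = P̄·Hᵀ·S⁻¹ = [8/103; -42/103]
x' = x̄ + K·y = [32/103, -65/103]
P' = (I − K·H)·P̄ = [348/103 336/103; 336/103 399/103]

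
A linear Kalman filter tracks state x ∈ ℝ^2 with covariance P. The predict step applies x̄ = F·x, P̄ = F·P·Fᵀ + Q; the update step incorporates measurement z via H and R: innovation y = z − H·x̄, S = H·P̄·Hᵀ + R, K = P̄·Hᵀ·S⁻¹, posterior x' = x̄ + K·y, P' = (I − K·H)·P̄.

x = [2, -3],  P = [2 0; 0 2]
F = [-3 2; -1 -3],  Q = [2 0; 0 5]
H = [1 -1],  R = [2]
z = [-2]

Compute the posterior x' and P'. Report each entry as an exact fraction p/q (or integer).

x' = [-226/67, -58/67]
P' = [720/67 652/67; 652/67 714/67]

x̄ = F·x = [-12, 7]
P̄ = F·P·Fᵀ + Q = [28 -6; -6 25]
y = z − H·x̄ = [17]
S = H·P̄·Hᵀ + R = [67]
K = P̄·Hᵀ·S⁻¹ = [34/67; -31/67]
x' = x̄ + K·y = [-226/67, -58/67]
P' = (I − K·H)·P̄ = [720/67 652/67; 652/67 714/67]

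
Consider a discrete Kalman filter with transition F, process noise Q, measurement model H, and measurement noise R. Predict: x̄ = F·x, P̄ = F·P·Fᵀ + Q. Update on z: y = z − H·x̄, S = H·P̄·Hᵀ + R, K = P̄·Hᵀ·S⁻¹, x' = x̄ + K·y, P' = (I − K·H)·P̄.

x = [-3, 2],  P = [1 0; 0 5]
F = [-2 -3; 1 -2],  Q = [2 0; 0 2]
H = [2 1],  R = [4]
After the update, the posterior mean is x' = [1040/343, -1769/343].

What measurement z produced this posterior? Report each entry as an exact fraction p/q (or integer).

x̄ = F·x = [0, -7]
P̄ = F·P·Fᵀ + Q = [51 28; 28 23]
S = H·P̄·Hᵀ + R = [343]
K = P̄·Hᵀ·S⁻¹ = [130/343; 79/343]
x' − x̄ = [1040/343, 632/343] = K·y
y = (KᵀK)⁻¹·Kᵀ·(x' − x̄) = [8]
z = y + H·x̄ = [8] + [-7] = [1]

z = [1]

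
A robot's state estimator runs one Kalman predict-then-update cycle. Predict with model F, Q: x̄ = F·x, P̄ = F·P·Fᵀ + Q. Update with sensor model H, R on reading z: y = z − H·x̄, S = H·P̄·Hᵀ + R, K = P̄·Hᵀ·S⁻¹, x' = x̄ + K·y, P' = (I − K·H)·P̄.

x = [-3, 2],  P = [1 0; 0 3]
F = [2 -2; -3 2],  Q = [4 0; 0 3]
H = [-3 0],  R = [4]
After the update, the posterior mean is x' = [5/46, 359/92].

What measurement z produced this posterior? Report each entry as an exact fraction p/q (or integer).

z = [-1]

x̄ = F·x = [-10, 13]
P̄ = F·P·Fᵀ + Q = [20 -18; -18 24]
S = H·P̄·Hᵀ + R = [184]
K = P̄·Hᵀ·S⁻¹ = [-15/46; 27/92]
x' − x̄ = [465/46, -837/92] = K·y
y = (KᵀK)⁻¹·Kᵀ·(x' − x̄) = [-31]
z = y + H·x̄ = [-31] + [30] = [-1]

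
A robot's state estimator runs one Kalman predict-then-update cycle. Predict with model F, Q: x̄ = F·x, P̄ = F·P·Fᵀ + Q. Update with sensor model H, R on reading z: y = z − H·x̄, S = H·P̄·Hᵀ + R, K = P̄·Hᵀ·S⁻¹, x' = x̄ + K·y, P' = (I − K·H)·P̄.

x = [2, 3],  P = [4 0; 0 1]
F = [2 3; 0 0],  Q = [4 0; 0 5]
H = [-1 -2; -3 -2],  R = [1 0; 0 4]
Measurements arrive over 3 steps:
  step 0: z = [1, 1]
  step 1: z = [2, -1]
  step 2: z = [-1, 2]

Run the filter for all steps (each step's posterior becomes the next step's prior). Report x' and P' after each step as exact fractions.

step 0: x̄ = F·x = [13, 0]
step 0: P̄ = F·P·Fᵀ + Q = [29 0; 0 5]
step 0: y = z − H·x̄ = [14, 40]
step 0: S = H·P̄·Hᵀ + R = [50 107; 107 285]
step 0: K = P̄·Hᵀ·S⁻¹ = [1044/2801 -1247/2801; -1780/2801 570/2801]
step 0: x' = x̄ + K·y = [1149/2801, -2120/2801]
step 0: P' = (I − K·H)·P̄ = [3016/2801 -2030/2801; -2030/2801 1905/2801]
step 1: x̄ = F·x = [-4062/2801, 0]
step 1: P̄ = F·P·Fᵀ + Q = [16053/2801 0; 0 5]
step 1: y = z − H·x̄ = [1540/2801, -14987/2801]
step 1: S = H·P̄·Hᵀ + R = [74874/2801 104179/2801; 104179/2801 211701/2801]
step 1: K = P̄·Hᵀ·S⁻¹ = [577908/1784233 -690279/1784233; -1075220/1784233 293050/1784233]
step 1: x' = x̄ + K·y = [1423647/1784233, -2159150/1784233]
step 1: P' = (I − K·H)·P̄ = [1669512/1784233 -1123710/1784233; -1123710/1784233 1099465/1784233]
step 2: x̄ = F·x = [-3630156/1784233, 0]
step 2: P̄ = F·P·Fᵀ + Q = [10225645/1784233 0; 0 5]
step 2: y = z − H·x̄ = [-5414389/1784233, -7322002/1784233]
step 2: S = H·P̄·Hᵀ + R = [47694538/1784233 66361595/1784233; 66361595/1784233 134852397/1784233]
step 2: K = P̄·Hᵀ·S⁻¹ = [368123220/1136545217 -439702735/1136545217; -684908020/1136545217 186670570/1136545217]
step 2: x' = x̄ + K·y = [-1625064914/1136545217, 1312360080/1136545217]
step 2: P' = (I − K·H)·P̄ = [1063467080/1136545217 -715795150/1136545217; -715795150/1136545217 700351585/1136545217]

step 0: x' = [1149/2801, -2120/2801], P' = [3016/2801 -2030/2801; -2030/2801 1905/2801]
step 1: x' = [1423647/1784233, -2159150/1784233], P' = [1669512/1784233 -1123710/1784233; -1123710/1784233 1099465/1784233]
step 2: x' = [-1625064914/1136545217, 1312360080/1136545217], P' = [1063467080/1136545217 -715795150/1136545217; -715795150/1136545217 700351585/1136545217]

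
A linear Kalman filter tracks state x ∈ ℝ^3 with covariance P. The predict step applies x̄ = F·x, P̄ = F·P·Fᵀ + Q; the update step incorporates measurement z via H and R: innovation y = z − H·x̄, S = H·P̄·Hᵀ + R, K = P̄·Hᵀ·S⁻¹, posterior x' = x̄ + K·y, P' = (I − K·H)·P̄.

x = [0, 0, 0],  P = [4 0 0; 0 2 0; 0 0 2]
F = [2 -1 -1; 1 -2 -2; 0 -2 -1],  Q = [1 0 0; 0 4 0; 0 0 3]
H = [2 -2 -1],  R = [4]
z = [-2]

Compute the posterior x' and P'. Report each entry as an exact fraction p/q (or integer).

x' = [-8/93, 56/93, 50/93]
P' = [1937/93 1600/93 658/93; 1600/93 1448/93 416/93; 658/93 416/93 584/93]

x̄ = F·x = [0, 0, 0]
P̄ = F·P·Fᵀ + Q = [21 16 6; 16 24 12; 6 12 13]
y = z − H·x̄ = [-2]
S = H·P̄·Hᵀ + R = [93]
K = P̄·Hᵀ·S⁻¹ = [4/93; -28/93; -25/93]
x' = x̄ + K·y = [-8/93, 56/93, 50/93]
P' = (I − K·H)·P̄ = [1937/93 1600/93 658/93; 1600/93 1448/93 416/93; 658/93 416/93 584/93]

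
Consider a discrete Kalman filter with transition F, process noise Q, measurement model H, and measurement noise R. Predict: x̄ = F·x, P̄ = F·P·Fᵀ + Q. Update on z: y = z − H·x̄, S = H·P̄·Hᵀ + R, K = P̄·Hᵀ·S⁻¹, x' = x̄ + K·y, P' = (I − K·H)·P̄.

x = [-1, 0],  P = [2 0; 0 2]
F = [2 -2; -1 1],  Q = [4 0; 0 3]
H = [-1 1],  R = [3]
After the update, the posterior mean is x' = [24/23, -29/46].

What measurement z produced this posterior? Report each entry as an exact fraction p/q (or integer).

z = [-2]

x̄ = F·x = [-2, 1]
P̄ = F·P·Fᵀ + Q = [20 -8; -8 7]
S = H·P̄·Hᵀ + R = [46]
K = P̄·Hᵀ·S⁻¹ = [-14/23; 15/46]
x' − x̄ = [70/23, -75/46] = K·y
y = (KᵀK)⁻¹·Kᵀ·(x' − x̄) = [-5]
z = y + H·x̄ = [-5] + [3] = [-2]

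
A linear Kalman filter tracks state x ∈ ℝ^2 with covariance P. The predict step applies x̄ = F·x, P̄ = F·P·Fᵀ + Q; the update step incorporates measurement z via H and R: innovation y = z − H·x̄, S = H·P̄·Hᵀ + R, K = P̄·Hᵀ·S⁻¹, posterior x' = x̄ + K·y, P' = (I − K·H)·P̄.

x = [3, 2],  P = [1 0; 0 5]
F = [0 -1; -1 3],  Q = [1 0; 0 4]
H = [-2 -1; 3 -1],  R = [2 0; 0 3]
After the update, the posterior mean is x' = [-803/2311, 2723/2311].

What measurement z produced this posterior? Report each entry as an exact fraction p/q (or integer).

x̄ = F·x = [-2, 3]
P̄ = F·P·Fᵀ + Q = [6 -15; -15 50]
S = H·P̄·Hᵀ + R = [16 29; 29 197]
K = P̄·Hᵀ·S⁻¹ = [-366/2311 441/2311; -1185/2311 -940/2311]
x' − x̄ = [3819/2311, -4210/2311] = K·y
y = (KᵀK)⁻¹·Kᵀ·(x' − x̄) = [-2, 7]
z = y + H·x̄ = [-2, 7] + [1, -9] = [-1, -2]

z = [-1, -2]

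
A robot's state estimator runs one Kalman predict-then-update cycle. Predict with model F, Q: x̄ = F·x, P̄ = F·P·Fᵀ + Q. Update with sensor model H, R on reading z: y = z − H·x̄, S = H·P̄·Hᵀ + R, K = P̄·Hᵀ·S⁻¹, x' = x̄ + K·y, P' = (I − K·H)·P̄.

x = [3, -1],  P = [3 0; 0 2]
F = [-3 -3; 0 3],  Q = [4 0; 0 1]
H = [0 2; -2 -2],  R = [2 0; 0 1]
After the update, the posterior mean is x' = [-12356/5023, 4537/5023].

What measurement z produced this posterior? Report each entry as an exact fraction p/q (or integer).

x̄ = F·x = [-6, -3]
P̄ = F·P·Fᵀ + Q = [49 -18; -18 19]
S = H·P̄·Hᵀ + R = [78 -4; -4 129]
K = P̄·Hᵀ·S⁻¹ = [-2446/5023 -2490/5023; 2447/5023 -2/5023]
x' − x̄ = [17782/5023, 19606/5023] = K·y
y = (KᵀK)⁻¹·Kᵀ·(x' − x̄) = [8, -15]
z = y + H·x̄ = [8, -15] + [-6, 18] = [2, 3]

z = [2, 3]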